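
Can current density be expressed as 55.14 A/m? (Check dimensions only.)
No

current density has SI base units: A / m^2
A/m does NOT reduce to A / m^2; a valid unit for current density would be e.g. A/m².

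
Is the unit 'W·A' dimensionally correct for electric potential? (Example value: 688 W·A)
No

electric potential has SI base units: kg * m^2 / (A * s^3)
W·A does NOT reduce to kg * m^2 / (A * s^3); a valid unit for electric potential would be e.g. V.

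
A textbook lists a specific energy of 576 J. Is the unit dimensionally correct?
No

specific energy has SI base units: m^2 / s^2
J does NOT reduce to m^2 / s^2; a valid unit for specific energy would be e.g. J/kg.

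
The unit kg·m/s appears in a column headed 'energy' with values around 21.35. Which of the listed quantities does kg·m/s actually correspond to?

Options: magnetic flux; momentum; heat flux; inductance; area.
momentum

energy should have units dimensionally equivalent to kg * m^2 / s^2 (e.g. J).
The given unit 'kg·m/s' reduces to kg * m / s. Of the listed options, that is the dimensionality of momentum.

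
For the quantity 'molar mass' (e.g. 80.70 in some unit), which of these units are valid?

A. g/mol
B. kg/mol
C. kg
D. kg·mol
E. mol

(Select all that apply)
A, B

molar mass has SI base units: kg / mol

Checking each option against kg / mol:
  A. g/mol: ✓ matches
  B. kg/mol: ✓ matches
  C. kg: ✗ does not match
  D. kg·mol: ✗ does not match
  E. mol: ✗ does not match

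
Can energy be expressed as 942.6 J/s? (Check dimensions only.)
No

energy has SI base units: kg * m^2 / s^2
J/s does NOT reduce to kg * m^2 / s^2; a valid unit for energy would be e.g. J.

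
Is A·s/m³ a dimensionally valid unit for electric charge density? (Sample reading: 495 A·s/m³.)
Yes

electric charge density has SI base units: A * s / m^3
A·s/m³ reduces to the same SI base units, so it is a valid unit for electric charge density.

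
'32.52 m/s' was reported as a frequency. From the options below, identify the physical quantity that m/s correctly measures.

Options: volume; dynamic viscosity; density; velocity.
velocity

frequency should have units dimensionally equivalent to 1 / s (e.g. Hz).
The given unit 'm/s' reduces to m / s. Of the listed options, that is the dimensionality of velocity.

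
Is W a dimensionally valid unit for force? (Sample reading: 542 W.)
No

force has SI base units: kg * m / s^2
W does NOT reduce to kg * m / s^2; a valid unit for force would be e.g. N.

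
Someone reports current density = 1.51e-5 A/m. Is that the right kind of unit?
No

current density has SI base units: A / m^2
A/m does NOT reduce to A / m^2; a valid unit for current density would be e.g. A/m².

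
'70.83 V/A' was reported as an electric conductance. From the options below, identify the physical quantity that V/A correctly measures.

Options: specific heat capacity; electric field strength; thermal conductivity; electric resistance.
electric resistance

electric conductance should have units dimensionally equivalent to A^2 * s^3 / (kg * m^2) (e.g. S).
The given unit 'V/A' reduces to kg * m^2 / (A^2 * s^3). Of the listed options, that is the dimensionality of electric resistance.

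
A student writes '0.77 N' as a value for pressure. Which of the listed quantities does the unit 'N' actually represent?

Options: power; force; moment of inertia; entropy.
force

pressure should have units dimensionally equivalent to kg / (m * s^2) (e.g. Pa).
The given unit 'N' reduces to kg * m / s^2. Of the listed options, that is the dimensionality of force.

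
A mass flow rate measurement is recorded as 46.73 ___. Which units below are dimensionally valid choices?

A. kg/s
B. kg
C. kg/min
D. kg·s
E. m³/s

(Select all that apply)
A, C

mass flow rate has SI base units: kg / s

Checking each option against kg / s:
  A. kg/s: ✓ matches
  B. kg: ✗ does not match
  C. kg/min: ✓ matches
  D. kg·s: ✗ does not match
  E. m³/s: ✗ does not match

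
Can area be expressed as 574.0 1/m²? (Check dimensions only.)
No

area has SI base units: m^2
1/m² does NOT reduce to m^2; a valid unit for area would be e.g. m².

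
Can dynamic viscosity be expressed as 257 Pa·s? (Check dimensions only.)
Yes

dynamic viscosity has SI base units: kg / (m * s)
Pa·s reduces to the same SI base units, so it is a valid unit for dynamic viscosity.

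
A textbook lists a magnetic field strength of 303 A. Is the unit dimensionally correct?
No

magnetic field strength has SI base units: A / m
A does NOT reduce to A / m; a valid unit for magnetic field strength would be e.g. A/m.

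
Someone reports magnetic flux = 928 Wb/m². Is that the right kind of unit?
No

magnetic flux has SI base units: kg * m^2 / (A * s^2)
Wb/m² does NOT reduce to kg * m^2 / (A * s^2); a valid unit for magnetic flux would be e.g. Wb.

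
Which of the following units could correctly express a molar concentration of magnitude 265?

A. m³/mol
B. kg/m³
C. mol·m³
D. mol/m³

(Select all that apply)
D

molar concentration has SI base units: mol / m^3

Checking each option against mol / m^3:
  A. m³/mol: ✗ does not match
  B. kg/m³: ✗ does not match
  C. mol·m³: ✗ does not match
  D. mol/m³: ✓ matches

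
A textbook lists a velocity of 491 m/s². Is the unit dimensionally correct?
No

velocity has SI base units: m / s
m/s² does NOT reduce to m / s; a valid unit for velocity would be e.g. m/s.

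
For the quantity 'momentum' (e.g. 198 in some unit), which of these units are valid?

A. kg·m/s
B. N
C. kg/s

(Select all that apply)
A

momentum has SI base units: kg * m / s

Checking each option against kg * m / s:
  A. kg·m/s: ✓ matches
  B. N: ✗ does not match
  C. kg/s: ✗ does not match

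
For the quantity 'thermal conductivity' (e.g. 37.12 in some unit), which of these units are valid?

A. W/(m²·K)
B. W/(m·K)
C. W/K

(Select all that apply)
B

thermal conductivity has SI base units: kg * m / (s^3 * K)

Checking each option against kg * m / (s^3 * K):
  A. W/(m²·K): ✗ does not match
  B. W/(m·K): ✓ matches
  C. W/K: ✗ does not match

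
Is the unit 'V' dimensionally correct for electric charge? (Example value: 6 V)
No

electric charge has SI base units: A * s
V does NOT reduce to A * s; a valid unit for electric charge would be e.g. C.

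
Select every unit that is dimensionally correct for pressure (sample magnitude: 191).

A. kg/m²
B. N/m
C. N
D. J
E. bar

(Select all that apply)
E

pressure has SI base units: kg / (m * s^2)

Checking each option against kg / (m * s^2):
  A. kg/m²: ✗ does not match
  B. N/m: ✗ does not match
  C. N: ✗ does not match
  D. J: ✗ does not match
  E. bar: ✓ matches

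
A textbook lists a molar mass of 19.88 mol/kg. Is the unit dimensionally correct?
No

molar mass has SI base units: kg / mol
mol/kg does NOT reduce to kg / mol; a valid unit for molar mass would be e.g. kg/mol.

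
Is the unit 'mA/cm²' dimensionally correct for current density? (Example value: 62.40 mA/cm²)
Yes

current density has SI base units: A / m^2
mA/cm² reduces to the same SI base units, so it is a valid unit for current density.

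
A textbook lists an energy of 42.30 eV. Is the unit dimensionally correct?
Yes

energy has SI base units: kg * m^2 / s^2
eV reduces to the same SI base units, so it is a valid unit for energy.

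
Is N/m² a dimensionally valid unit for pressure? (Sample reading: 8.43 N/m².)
Yes

pressure has SI base units: kg / (m * s^2)
N/m² reduces to the same SI base units, so it is a valid unit for pressure.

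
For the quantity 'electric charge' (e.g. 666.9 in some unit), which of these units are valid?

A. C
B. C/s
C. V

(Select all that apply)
A

electric charge has SI base units: A * s

Checking each option against A * s:
  A. C: ✓ matches
  B. C/s: ✗ does not match
  C. V: ✗ does not match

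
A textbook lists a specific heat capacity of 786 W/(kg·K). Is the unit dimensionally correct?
No

specific heat capacity has SI base units: m^2 / (s^2 * K)
W/(kg·K) does NOT reduce to m^2 / (s^2 * K); a valid unit for specific heat capacity would be e.g. J/(kg·K).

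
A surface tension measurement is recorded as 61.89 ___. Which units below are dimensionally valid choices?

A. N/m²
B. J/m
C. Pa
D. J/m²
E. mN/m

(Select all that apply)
D, E

surface tension has SI base units: kg / s^2

Checking each option against kg / s^2:
  A. N/m²: ✗ does not match
  B. J/m: ✗ does not match
  C. Pa: ✗ does not match
  D. J/m²: ✓ matches
  E. mN/m: ✓ matches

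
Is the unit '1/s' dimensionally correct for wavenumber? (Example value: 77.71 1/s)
No

wavenumber has SI base units: 1 / m
1/s does NOT reduce to 1 / m; a valid unit for wavenumber would be e.g. 1/m.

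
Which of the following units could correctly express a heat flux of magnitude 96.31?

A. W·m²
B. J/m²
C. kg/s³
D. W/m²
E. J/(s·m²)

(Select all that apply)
C, D, E

heat flux has SI base units: kg / s^3

Checking each option against kg / s^3:
  A. W·m²: ✗ does not match
  B. J/m²: ✗ does not match
  C. kg/s³: ✓ matches
  D. W/m²: ✓ matches
  E. J/(s·m²): ✓ matches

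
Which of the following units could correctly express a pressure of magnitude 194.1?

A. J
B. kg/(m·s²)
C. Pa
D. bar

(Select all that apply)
B, C, D

pressure has SI base units: kg / (m * s^2)

Checking each option against kg / (m * s^2):
  A. J: ✗ does not match
  B. kg/(m·s²): ✓ matches
  C. Pa: ✓ matches
  D. bar: ✓ matches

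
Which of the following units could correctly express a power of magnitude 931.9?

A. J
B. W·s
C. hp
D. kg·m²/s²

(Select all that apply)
C

power has SI base units: kg * m^2 / s^3

Checking each option against kg * m^2 / s^3:
  A. J: ✗ does not match
  B. W·s: ✗ does not match
  C. hp: ✓ matches
  D. kg·m²/s²: ✗ does not match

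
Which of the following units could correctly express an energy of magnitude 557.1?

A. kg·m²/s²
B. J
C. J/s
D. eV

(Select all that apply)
A, B, D

energy has SI base units: kg * m^2 / s^2

Checking each option against kg * m^2 / s^2:
  A. kg·m²/s²: ✓ matches
  B. J: ✓ matches
  C. J/s: ✗ does not match
  D. eV: ✓ matches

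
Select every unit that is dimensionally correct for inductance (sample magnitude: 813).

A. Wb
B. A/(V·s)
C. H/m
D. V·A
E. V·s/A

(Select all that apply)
E

inductance has SI base units: kg * m^2 / (A^2 * s^2)

Checking each option against kg * m^2 / (A^2 * s^2):
  A. Wb: ✗ does not match
  B. A/(V·s): ✗ does not match
  C. H/m: ✗ does not match
  D. V·A: ✗ does not match
  E. V·s/A: ✓ matches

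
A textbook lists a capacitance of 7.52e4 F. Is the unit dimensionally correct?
Yes

capacitance has SI base units: A^2 * s^4 / (kg * m^2)
F reduces to the same SI base units, so it is a valid unit for capacitance.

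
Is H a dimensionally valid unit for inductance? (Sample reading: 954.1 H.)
Yes

inductance has SI base units: kg * m^2 / (A^2 * s^2)
H reduces to the same SI base units, so it is a valid unit for inductance.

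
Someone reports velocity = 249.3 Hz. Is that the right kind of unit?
No

velocity has SI base units: m / s
Hz does NOT reduce to m / s; a valid unit for velocity would be e.g. m/s.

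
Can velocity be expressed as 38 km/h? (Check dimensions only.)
Yes

velocity has SI base units: m / s
km/h reduces to the same SI base units, so it is a valid unit for velocity.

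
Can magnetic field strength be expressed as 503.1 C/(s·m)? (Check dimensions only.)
Yes

magnetic field strength has SI base units: A / m
C/(s·m) reduces to the same SI base units, so it is a valid unit for magnetic field strength.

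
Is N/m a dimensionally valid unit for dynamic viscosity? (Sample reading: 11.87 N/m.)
No

dynamic viscosity has SI base units: kg / (m * s)
N/m does NOT reduce to kg / (m * s); a valid unit for dynamic viscosity would be e.g. Pa·s.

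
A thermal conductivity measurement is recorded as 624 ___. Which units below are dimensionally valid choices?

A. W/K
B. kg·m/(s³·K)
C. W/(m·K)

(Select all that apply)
B, C

thermal conductivity has SI base units: kg * m / (s^3 * K)

Checking each option against kg * m / (s^3 * K):
  A. W/K: ✗ does not match
  B. kg·m/(s³·K): ✓ matches
  C. W/(m·K): ✓ matches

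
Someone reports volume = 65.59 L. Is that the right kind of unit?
Yes

volume has SI base units: m^3
L reduces to the same SI base units, so it is a valid unit for volume.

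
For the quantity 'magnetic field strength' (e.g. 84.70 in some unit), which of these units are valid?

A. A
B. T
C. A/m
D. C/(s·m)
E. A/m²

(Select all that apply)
C, D

magnetic field strength has SI base units: A / m

Checking each option against A / m:
  A. A: ✗ does not match
  B. T: ✗ does not match
  C. A/m: ✓ matches
  D. C/(s·m): ✓ matches
  E. A/m²: ✗ does not match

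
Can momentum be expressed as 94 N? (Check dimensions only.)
No

momentum has SI base units: kg * m / s
N does NOT reduce to kg * m / s; a valid unit for momentum would be e.g. kg·m/s.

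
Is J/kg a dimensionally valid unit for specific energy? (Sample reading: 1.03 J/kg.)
Yes

specific energy has SI base units: m^2 / s^2
J/kg reduces to the same SI base units, so it is a valid unit for specific energy.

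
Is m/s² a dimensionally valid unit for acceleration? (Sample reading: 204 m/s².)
Yes

acceleration has SI base units: m / s^2
m/s² reduces to the same SI base units, so it is a valid unit for acceleration.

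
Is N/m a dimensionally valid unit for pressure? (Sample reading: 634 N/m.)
No

pressure has SI base units: kg / (m * s^2)
N/m does NOT reduce to kg / (m * s^2); a valid unit for pressure would be e.g. Pa.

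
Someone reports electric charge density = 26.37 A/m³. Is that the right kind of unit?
No

electric charge density has SI base units: A * s / m^3
A/m³ does NOT reduce to A * s / m^3; a valid unit for electric charge density would be e.g. C/m³.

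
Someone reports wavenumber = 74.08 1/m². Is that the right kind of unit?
No

wavenumber has SI base units: 1 / m
1/m² does NOT reduce to 1 / m; a valid unit for wavenumber would be e.g. 1/m.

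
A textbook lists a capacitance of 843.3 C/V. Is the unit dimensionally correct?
Yes

capacitance has SI base units: A^2 * s^4 / (kg * m^2)
C/V reduces to the same SI base units, so it is a valid unit for capacitance.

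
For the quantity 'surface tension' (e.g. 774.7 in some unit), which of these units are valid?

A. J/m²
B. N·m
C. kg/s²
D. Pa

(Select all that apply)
A, C

surface tension has SI base units: kg / s^2

Checking each option against kg / s^2:
  A. J/m²: ✓ matches
  B. N·m: ✗ does not match
  C. kg/s²: ✓ matches
  D. Pa: ✗ does not match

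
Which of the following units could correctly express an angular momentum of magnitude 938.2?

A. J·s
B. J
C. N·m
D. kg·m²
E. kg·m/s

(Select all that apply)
A

angular momentum has SI base units: kg * m^2 / s

Checking each option against kg * m^2 / s:
  A. J·s: ✓ matches
  B. J: ✗ does not match
  C. N·m: ✗ does not match
  D. kg·m²: ✗ does not match
  E. kg·m/s: ✗ does not match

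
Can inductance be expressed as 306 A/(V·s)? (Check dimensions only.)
No

inductance has SI base units: kg * m^2 / (A^2 * s^2)
A/(V·s) does NOT reduce to kg * m^2 / (A^2 * s^2); a valid unit for inductance would be e.g. H.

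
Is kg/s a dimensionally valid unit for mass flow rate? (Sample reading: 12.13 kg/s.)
Yes

mass flow rate has SI base units: kg / s
kg/s reduces to the same SI base units, so it is a valid unit for mass flow rate.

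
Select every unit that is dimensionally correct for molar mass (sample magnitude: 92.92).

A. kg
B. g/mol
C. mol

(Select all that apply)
B

molar mass has SI base units: kg / mol

Checking each option against kg / mol:
  A. kg: ✗ does not match
  B. g/mol: ✓ matches
  C. mol: ✗ does not match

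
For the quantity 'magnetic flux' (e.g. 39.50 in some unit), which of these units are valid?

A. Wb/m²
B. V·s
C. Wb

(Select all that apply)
B, C

magnetic flux has SI base units: kg * m^2 / (A * s^2)

Checking each option against kg * m^2 / (A * s^2):
  A. Wb/m²: ✗ does not match
  B. V·s: ✓ matches
  C. Wb: ✓ matches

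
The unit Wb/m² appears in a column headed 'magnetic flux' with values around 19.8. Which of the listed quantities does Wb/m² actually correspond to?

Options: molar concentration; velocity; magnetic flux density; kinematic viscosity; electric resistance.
magnetic flux density

magnetic flux should have units dimensionally equivalent to kg * m^2 / (A * s^2) (e.g. Wb).
The given unit 'Wb/m²' reduces to kg / (A * s^2). Of the listed options, that is the dimensionality of magnetic flux density.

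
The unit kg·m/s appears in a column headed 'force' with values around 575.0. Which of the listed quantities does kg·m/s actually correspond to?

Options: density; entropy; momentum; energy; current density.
momentum

force should have units dimensionally equivalent to kg * m / s^2 (e.g. N).
The given unit 'kg·m/s' reduces to kg * m / s. Of the listed options, that is the dimensionality of momentum.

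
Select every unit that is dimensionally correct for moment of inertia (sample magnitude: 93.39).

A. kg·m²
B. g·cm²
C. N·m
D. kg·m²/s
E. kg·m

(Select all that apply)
A, B

moment of inertia has SI base units: kg * m^2

Checking each option against kg * m^2:
  A. kg·m²: ✓ matches
  B. g·cm²: ✓ matches
  C. N·m: ✗ does not match
  D. kg·m²/s: ✗ does not match
  E. kg·m: ✗ does not match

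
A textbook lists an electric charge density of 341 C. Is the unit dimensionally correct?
No

electric charge density has SI base units: A * s / m^3
C does NOT reduce to A * s / m^3; a valid unit for electric charge density would be e.g. C/m³.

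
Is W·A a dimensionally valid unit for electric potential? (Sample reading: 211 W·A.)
No

electric potential has SI base units: kg * m^2 / (A * s^3)
W·A does NOT reduce to kg * m^2 / (A * s^3); a valid unit for electric potential would be e.g. V.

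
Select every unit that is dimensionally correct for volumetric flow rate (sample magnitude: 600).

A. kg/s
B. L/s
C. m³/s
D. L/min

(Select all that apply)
B, C, D

volumetric flow rate has SI base units: m^3 / s

Checking each option against m^3 / s:
  A. kg/s: ✗ does not match
  B. L/s: ✓ matches
  C. m³/s: ✓ matches
  D. L/min: ✓ matches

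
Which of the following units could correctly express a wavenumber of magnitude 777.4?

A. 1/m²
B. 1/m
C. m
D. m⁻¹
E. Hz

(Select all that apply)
B, D

wavenumber has SI base units: 1 / m

Checking each option against 1 / m:
  A. 1/m²: ✗ does not match
  B. 1/m: ✓ matches
  C. m: ✗ does not match
  D. m⁻¹: ✓ matches
  E. Hz: ✗ does not match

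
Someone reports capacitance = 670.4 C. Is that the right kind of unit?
No

capacitance has SI base units: A^2 * s^4 / (kg * m^2)
C does NOT reduce to A^2 * s^4 / (kg * m^2); a valid unit for capacitance would be e.g. F.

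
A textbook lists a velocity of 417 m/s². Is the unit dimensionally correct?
No

velocity has SI base units: m / s
m/s² does NOT reduce to m / s; a valid unit for velocity would be e.g. m/s.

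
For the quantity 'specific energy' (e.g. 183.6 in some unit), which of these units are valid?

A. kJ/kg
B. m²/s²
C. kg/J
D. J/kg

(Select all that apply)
A, B, D

specific energy has SI base units: m^2 / s^2

Checking each option against m^2 / s^2:
  A. kJ/kg: ✓ matches
  B. m²/s²: ✓ matches
  C. kg/J: ✗ does not match
  D. J/kg: ✓ matches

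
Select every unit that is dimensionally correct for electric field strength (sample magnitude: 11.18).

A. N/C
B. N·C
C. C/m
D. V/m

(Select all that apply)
A, D

electric field strength has SI base units: kg * m / (A * s^3)

Checking each option against kg * m / (A * s^3):
  A. N/C: ✓ matches
  B. N·C: ✗ does not match
  C. C/m: ✗ does not match
  D. V/m: ✓ matches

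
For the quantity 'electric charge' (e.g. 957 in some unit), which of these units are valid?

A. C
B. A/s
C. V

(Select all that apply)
A

electric charge has SI base units: A * s

Checking each option against A * s:
  A. C: ✓ matches
  B. A/s: ✗ does not match
  C. V: ✗ does not match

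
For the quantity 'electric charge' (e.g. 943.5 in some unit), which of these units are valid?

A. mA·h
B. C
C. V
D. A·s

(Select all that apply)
A, B, D

electric charge has SI base units: A * s

Checking each option against A * s:
  A. mA·h: ✓ matches
  B. C: ✓ matches
  C. V: ✗ does not match
  D. A·s: ✓ matches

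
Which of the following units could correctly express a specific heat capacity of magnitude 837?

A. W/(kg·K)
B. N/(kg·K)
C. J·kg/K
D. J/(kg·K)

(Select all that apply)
D

specific heat capacity has SI base units: m^2 / (s^2 * K)

Checking each option against m^2 / (s^2 * K):
  A. W/(kg·K): ✗ does not match
  B. N/(kg·K): ✗ does not match
  C. J·kg/K: ✗ does not match
  D. J/(kg·K): ✓ matches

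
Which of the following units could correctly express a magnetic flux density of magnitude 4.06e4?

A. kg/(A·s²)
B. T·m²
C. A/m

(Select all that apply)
A

magnetic flux density has SI base units: kg / (A * s^2)

Checking each option against kg / (A * s^2):
  A. kg/(A·s²): ✓ matches
  B. T·m²: ✗ does not match
  C. A/m: ✗ does not match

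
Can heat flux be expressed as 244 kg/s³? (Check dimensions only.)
Yes

heat flux has SI base units: kg / s^3
kg/s³ reduces to the same SI base units, so it is a valid unit for heat flux.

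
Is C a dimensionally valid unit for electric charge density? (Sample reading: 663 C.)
No

electric charge density has SI base units: A * s / m^3
C does NOT reduce to A * s / m^3; a valid unit for electric charge density would be e.g. C/m³.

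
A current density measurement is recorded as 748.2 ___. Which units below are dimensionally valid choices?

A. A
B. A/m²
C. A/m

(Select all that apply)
B

current density has SI base units: A / m^2

Checking each option against A / m^2:
  A. A: ✗ does not match
  B. A/m²: ✓ matches
  C. A/m: ✗ does not match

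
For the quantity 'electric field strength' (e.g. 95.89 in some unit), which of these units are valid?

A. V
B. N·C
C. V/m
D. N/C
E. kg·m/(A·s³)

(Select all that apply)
C, D, E

electric field strength has SI base units: kg * m / (A * s^3)

Checking each option against kg * m / (A * s^3):
  A. V: ✗ does not match
  B. N·C: ✗ does not match
  C. V/m: ✓ matches
  D. N/C: ✓ matches
  E. kg·m/(A·s³): ✓ matches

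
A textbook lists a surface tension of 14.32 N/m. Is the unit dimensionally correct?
Yes

surface tension has SI base units: kg / s^2
N/m reduces to the same SI base units, so it is a valid unit for surface tension.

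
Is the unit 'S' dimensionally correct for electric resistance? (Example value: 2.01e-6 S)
No

electric resistance has SI base units: kg * m^2 / (A^2 * s^3)
S does NOT reduce to kg * m^2 / (A^2 * s^3); a valid unit for electric resistance would be e.g. Ω.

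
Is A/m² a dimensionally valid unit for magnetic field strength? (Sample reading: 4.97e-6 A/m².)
No

magnetic field strength has SI base units: A / m
A/m² does NOT reduce to A / m; a valid unit for magnetic field strength would be e.g. A/m.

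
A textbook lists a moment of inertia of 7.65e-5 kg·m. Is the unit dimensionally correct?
No

moment of inertia has SI base units: kg * m^2
kg·m does NOT reduce to kg * m^2; a valid unit for moment of inertia would be e.g. kg·m².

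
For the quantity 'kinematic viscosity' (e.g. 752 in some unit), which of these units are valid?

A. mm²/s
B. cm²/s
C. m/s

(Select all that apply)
A, B

kinematic viscosity has SI base units: m^2 / s

Checking each option against m^2 / s:
  A. mm²/s: ✓ matches
  B. cm²/s: ✓ matches
  C. m/s: ✗ does not match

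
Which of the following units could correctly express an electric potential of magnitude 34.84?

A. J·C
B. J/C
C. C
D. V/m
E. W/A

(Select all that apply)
B, E

electric potential has SI base units: kg * m^2 / (A * s^3)

Checking each option against kg * m^2 / (A * s^3):
  A. J·C: ✗ does not match
  B. J/C: ✓ matches
  C. C: ✗ does not match
  D. V/m: ✗ does not match
  E. W/A: ✓ matches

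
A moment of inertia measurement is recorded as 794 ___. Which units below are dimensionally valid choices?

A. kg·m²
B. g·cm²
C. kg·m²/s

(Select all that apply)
A, B

moment of inertia has SI base units: kg * m^2

Checking each option against kg * m^2:
  A. kg·m²: ✓ matches
  B. g·cm²: ✓ matches
  C. kg·m²/s: ✗ does not match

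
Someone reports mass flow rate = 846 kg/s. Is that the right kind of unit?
Yes

mass flow rate has SI base units: kg / s
kg/s reduces to the same SI base units, so it is a valid unit for mass flow rate.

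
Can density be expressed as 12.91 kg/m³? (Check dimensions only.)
Yes

density has SI base units: kg / m^3
kg/m³ reduces to the same SI base units, so it is a valid unit for density.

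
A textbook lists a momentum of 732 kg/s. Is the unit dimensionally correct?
No

momentum has SI base units: kg * m / s
kg/s does NOT reduce to kg * m / s; a valid unit for momentum would be e.g. kg·m/s.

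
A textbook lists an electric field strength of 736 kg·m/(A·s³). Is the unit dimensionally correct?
Yes

electric field strength has SI base units: kg * m / (A * s^3)
kg·m/(A·s³) reduces to the same SI base units, so it is a valid unit for electric field strength.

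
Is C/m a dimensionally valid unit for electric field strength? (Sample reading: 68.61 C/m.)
No

electric field strength has SI base units: kg * m / (A * s^3)
C/m does NOT reduce to kg * m / (A * s^3); a valid unit for electric field strength would be e.g. V/m.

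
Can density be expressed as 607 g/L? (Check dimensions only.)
Yes

density has SI base units: kg / m^3
g/L reduces to the same SI base units, so it is a valid unit for density.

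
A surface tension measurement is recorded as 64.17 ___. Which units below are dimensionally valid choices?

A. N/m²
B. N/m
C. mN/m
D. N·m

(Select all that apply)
B, C

surface tension has SI base units: kg / s^2

Checking each option against kg / s^2:
  A. N/m²: ✗ does not match
  B. N/m: ✓ matches
  C. mN/m: ✓ matches
  D. N·m: ✗ does not match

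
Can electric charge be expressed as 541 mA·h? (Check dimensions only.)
Yes

electric charge has SI base units: A * s
mA·h reduces to the same SI base units, so it is a valid unit for electric charge.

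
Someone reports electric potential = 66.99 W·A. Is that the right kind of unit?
No

electric potential has SI base units: kg * m^2 / (A * s^3)
W·A does NOT reduce to kg * m^2 / (A * s^3); a valid unit for electric potential would be e.g. V.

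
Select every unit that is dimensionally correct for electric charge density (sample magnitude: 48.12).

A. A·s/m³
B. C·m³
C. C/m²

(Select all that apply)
A

electric charge density has SI base units: A * s / m^3

Checking each option against A * s / m^3:
  A. A·s/m³: ✓ matches
  B. C·m³: ✗ does not match
  C. C/m²: ✗ does not match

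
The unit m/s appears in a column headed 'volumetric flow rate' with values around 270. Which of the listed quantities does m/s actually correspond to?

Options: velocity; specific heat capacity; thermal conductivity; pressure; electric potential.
velocity

volumetric flow rate should have units dimensionally equivalent to m^3 / s (e.g. m³/s).
The given unit 'm/s' reduces to m / s. Of the listed options, that is the dimensionality of velocity.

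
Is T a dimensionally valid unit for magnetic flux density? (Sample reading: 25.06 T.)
Yes

magnetic flux density has SI base units: kg / (A * s^2)
T reduces to the same SI base units, so it is a valid unit for magnetic flux density.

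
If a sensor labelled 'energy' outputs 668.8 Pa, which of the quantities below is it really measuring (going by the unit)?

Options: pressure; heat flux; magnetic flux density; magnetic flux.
pressure

energy should have units dimensionally equivalent to kg * m^2 / s^2 (e.g. J).
The given unit 'Pa' reduces to kg / (m * s^2). Of the listed options, that is the dimensionality of pressure.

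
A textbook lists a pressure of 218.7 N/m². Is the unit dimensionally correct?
Yes

pressure has SI base units: kg / (m * s^2)
N/m² reduces to the same SI base units, so it is a valid unit for pressure.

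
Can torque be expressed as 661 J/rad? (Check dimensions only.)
Yes

torque has SI base units: kg * m^2 / s^2
J/rad reduces to the same SI base units, so it is a valid unit for torque.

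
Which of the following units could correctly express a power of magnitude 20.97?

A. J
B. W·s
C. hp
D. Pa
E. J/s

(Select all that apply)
C, E

power has SI base units: kg * m^2 / s^3

Checking each option against kg * m^2 / s^3:
  A. J: ✗ does not match
  B. W·s: ✗ does not match
  C. hp: ✓ matches
  D. Pa: ✗ does not match
  E. J/s: ✓ matches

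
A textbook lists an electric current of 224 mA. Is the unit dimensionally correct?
Yes

electric current has SI base units: A
mA reduces to the same SI base units, so it is a valid unit for electric current.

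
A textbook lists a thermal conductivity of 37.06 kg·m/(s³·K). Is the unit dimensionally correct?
Yes

thermal conductivity has SI base units: kg * m / (s^3 * K)
kg·m/(s³·K) reduces to the same SI base units, so it is a valid unit for thermal conductivity.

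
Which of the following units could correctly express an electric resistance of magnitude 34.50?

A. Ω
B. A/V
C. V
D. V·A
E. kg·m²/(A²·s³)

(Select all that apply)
A, E

electric resistance has SI base units: kg * m^2 / (A^2 * s^3)

Checking each option against kg * m^2 / (A^2 * s^3):
  A. Ω: ✓ matches
  B. A/V: ✗ does not match
  C. V: ✗ does not match
  D. V·A: ✗ does not match
  E. kg·m²/(A²·s³): ✓ matches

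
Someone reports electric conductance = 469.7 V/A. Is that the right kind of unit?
No

electric conductance has SI base units: A^2 * s^3 / (kg * m^2)
V/A does NOT reduce to A^2 * s^3 / (kg * m^2); a valid unit for electric conductance would be e.g. S.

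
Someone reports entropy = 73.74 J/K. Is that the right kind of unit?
Yes

entropy has SI base units: kg * m^2 / (s^2 * K)
J/K reduces to the same SI base units, so it is a valid unit for entropy.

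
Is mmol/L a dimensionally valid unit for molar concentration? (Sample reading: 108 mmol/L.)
Yes

molar concentration has SI base units: mol / m^3
mmol/L reduces to the same SI base units, so it is a valid unit for molar concentration.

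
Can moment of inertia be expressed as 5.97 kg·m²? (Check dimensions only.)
Yes

moment of inertia has SI base units: kg * m^2
kg·m² reduces to the same SI base units, so it is a valid unit for moment of inertia.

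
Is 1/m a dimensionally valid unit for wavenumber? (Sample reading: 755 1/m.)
Yes

wavenumber has SI base units: 1 / m
1/m reduces to the same SI base units, so it is a valid unit for wavenumber.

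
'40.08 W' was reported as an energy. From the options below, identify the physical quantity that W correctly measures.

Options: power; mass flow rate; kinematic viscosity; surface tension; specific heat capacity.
power

energy should have units dimensionally equivalent to kg * m^2 / s^2 (e.g. J).
The given unit 'W' reduces to kg * m^2 / s^3. Of the listed options, that is the dimensionality of power.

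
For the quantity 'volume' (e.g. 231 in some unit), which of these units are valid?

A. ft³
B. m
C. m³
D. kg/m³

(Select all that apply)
A, C

volume has SI base units: m^3

Checking each option against m^3:
  A. ft³: ✓ matches
  B. m: ✗ does not match
  C. m³: ✓ matches
  D. kg/m³: ✗ does not match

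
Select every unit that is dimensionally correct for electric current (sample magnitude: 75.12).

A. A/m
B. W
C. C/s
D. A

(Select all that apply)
C, D

electric current has SI base units: A

Checking each option against A:
  A. A/m: ✗ does not match
  B. W: ✗ does not match
  C. C/s: ✓ matches
  D. A: ✓ matches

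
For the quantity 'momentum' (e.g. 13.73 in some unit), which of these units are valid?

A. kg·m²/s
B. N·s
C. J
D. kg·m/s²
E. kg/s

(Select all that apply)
B

momentum has SI base units: kg * m / s

Checking each option against kg * m / s:
  A. kg·m²/s: ✗ does not match
  B. N·s: ✓ matches
  C. J: ✗ does not match
  D. kg·m/s²: ✗ does not match
  E. kg/s: ✗ does not match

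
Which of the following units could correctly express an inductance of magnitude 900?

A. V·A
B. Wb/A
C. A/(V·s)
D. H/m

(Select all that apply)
B

inductance has SI base units: kg * m^2 / (A^2 * s^2)

Checking each option against kg * m^2 / (A^2 * s^2):
  A. V·A: ✗ does not match
  B. Wb/A: ✓ matches
  C. A/(V·s): ✗ does not match
  D. H/m: ✗ does not match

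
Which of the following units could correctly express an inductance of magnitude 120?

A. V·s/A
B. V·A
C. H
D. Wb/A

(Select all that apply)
A, C, D

inductance has SI base units: kg * m^2 / (A^2 * s^2)

Checking each option against kg * m^2 / (A^2 * s^2):
  A. V·s/A: ✓ matches
  B. V·A: ✗ does not match
  C. H: ✓ matches
  D. Wb/A: ✓ matches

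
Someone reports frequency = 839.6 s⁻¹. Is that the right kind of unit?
Yes

frequency has SI base units: 1 / s
s⁻¹ reduces to the same SI base units, so it is a valid unit for frequency.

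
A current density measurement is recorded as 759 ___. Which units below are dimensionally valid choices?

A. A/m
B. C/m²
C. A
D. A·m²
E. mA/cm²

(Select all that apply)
E

current density has SI base units: A / m^2

Checking each option against A / m^2:
  A. A/m: ✗ does not match
  B. C/m²: ✗ does not match
  C. A: ✗ does not match
  D. A·m²: ✗ does not match
  E. mA/cm²: ✓ matches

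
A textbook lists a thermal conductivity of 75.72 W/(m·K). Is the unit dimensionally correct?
Yes

thermal conductivity has SI base units: kg * m / (s^3 * K)
W/(m·K) reduces to the same SI base units, so it is a valid unit for thermal conductivity.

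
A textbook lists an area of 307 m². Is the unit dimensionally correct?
Yes

area has SI base units: m^2
m² reduces to the same SI base units, so it is a valid unit for area.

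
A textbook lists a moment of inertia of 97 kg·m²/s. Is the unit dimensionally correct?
No

moment of inertia has SI base units: kg * m^2
kg·m²/s does NOT reduce to kg * m^2; a valid unit for moment of inertia would be e.g. kg·m².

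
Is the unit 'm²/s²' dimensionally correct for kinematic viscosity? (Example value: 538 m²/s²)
No

kinematic viscosity has SI base units: m^2 / s
m²/s² does NOT reduce to m^2 / s; a valid unit for kinematic viscosity would be e.g. m²/s.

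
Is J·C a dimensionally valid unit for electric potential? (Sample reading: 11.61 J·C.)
No

electric potential has SI base units: kg * m^2 / (A * s^3)
J·C does NOT reduce to kg * m^2 / (A * s^3); a valid unit for electric potential would be e.g. V.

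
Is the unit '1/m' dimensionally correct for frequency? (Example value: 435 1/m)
No

frequency has SI base units: 1 / s
1/m does NOT reduce to 1 / s; a valid unit for frequency would be e.g. Hz.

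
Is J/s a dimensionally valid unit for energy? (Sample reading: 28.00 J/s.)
No

energy has SI base units: kg * m^2 / s^2
J/s does NOT reduce to kg * m^2 / s^2; a valid unit for energy would be e.g. J.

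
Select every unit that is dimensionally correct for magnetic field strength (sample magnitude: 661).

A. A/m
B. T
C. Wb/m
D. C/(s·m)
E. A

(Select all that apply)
A, D

magnetic field strength has SI base units: A / m

Checking each option against A / m:
  A. A/m: ✓ matches
  B. T: ✗ does not match
  C. Wb/m: ✗ does not match
  D. C/(s·m): ✓ matches
  E. A: ✗ does not match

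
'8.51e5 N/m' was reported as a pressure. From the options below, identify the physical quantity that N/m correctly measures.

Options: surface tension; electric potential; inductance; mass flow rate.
surface tension

pressure should have units dimensionally equivalent to kg / (m * s^2) (e.g. Pa).
The given unit 'N/m' reduces to kg / s^2. Of the listed options, that is the dimensionality of surface tension.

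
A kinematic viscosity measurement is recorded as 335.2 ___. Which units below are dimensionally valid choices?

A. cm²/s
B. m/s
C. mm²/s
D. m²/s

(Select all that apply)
A, C, D

kinematic viscosity has SI base units: m^2 / s

Checking each option against m^2 / s:
  A. cm²/s: ✓ matches
  B. m/s: ✗ does not match
  C. mm²/s: ✓ matches
  D. m²/s: ✓ matches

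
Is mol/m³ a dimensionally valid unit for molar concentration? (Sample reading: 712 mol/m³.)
Yes

molar concentration has SI base units: mol / m^3
mol/m³ reduces to the same SI base units, so it is a valid unit for molar concentration.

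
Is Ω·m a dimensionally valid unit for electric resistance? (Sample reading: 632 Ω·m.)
No

electric resistance has SI base units: kg * m^2 / (A^2 * s^3)
Ω·m does NOT reduce to kg * m^2 / (A^2 * s^3); a valid unit for electric resistance would be e.g. Ω.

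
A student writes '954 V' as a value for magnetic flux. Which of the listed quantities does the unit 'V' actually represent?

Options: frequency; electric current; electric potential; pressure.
electric potential

magnetic flux should have units dimensionally equivalent to kg * m^2 / (A * s^2) (e.g. Wb).
The given unit 'V' reduces to kg * m^2 / (A * s^3). Of the listed options, that is the dimensionality of electric potential.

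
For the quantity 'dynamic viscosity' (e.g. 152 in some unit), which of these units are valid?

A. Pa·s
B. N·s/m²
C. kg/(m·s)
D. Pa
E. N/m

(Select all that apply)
A, B, C

dynamic viscosity has SI base units: kg / (m * s)

Checking each option against kg / (m * s):
  A. Pa·s: ✓ matches
  B. N·s/m²: ✓ matches
  C. kg/(m·s): ✓ matches
  D. Pa: ✗ does not match
  E. N/m: ✗ does not match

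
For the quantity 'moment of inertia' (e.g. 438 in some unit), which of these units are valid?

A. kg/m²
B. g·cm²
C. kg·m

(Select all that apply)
B

moment of inertia has SI base units: kg * m^2

Checking each option against kg * m^2:
  A. kg/m²: ✗ does not match
  B. g·cm²: ✓ matches
  C. kg·m: ✗ does not match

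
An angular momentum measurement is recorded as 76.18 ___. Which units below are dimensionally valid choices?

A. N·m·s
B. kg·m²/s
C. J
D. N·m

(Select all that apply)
A, B

angular momentum has SI base units: kg * m^2 / s

Checking each option against kg * m^2 / s:
  A. N·m·s: ✓ matches
  B. kg·m²/s: ✓ matches
  C. J: ✗ does not match
  D. N·m: ✗ does not match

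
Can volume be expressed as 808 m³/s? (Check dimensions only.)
No

volume has SI base units: m^3
m³/s does NOT reduce to m^3; a valid unit for volume would be e.g. m³.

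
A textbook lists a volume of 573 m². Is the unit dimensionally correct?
No

volume has SI base units: m^3
m² does NOT reduce to m^3; a valid unit for volume would be e.g. m³.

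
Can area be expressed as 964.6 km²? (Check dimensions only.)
Yes

area has SI base units: m^2
km² reduces to the same SI base units, so it is a valid unit for area.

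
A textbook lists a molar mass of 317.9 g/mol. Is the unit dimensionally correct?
Yes

molar mass has SI base units: kg / mol
g/mol reduces to the same SI base units, so it is a valid unit for molar mass.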